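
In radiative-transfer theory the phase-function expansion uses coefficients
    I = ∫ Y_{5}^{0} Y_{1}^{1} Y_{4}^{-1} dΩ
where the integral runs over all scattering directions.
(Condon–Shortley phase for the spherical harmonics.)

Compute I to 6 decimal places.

0.155288

Checks pass: Σm=0; 10 even; l₃=4∈[4,6].
(2·5+1)(2·1+1)(2·4+1) = 297
Δ: 2! 8! 0! / 11! → 1/495
sum: t=1:−1/576 = -1/576
3j²(5 1 4; 0 0 0) = Δ·Π!·Σ² = 5/99  (sign -1)
sum: t=2:+1/1440 = 1/1440
3j²(5 1 4; 0 1 -1) = Δ·Π!·Σ² = 2/99  (sign -1)
combine: 4πI² = 297·5/99·2/99 = 10/33
take √, sign +1: I = 0.15528807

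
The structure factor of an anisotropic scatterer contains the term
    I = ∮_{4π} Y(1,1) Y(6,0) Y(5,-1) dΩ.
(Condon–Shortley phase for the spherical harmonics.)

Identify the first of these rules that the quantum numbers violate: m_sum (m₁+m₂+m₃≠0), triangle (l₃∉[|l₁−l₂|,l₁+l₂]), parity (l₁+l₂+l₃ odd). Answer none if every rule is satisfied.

none

m₁+m₂+m₃ = 1 + 0 − 1 = 0  ✓
triangle: |1−6|=5 ≤ l₃=5 ≤ 1+6=7  ✓
parity: l₁+l₂+l₃ = 12 is even  ✓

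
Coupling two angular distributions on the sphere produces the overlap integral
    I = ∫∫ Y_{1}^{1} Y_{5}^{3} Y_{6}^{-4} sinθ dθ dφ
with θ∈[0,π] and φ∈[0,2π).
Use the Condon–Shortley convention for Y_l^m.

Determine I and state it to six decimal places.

m-sum 0 ✓  L=12 even ✓  4≤6≤6 ✓
Π(2lᵢ+1) = 3×11×13 = 429
triangle coeff Δ(1,5,6) = 1/858
Σ_t [0,0]: t=0:+1/14400 = 1/14400
(3j)²=6/143 [(1 5 6; 0 0 0)], sign=+1
Σ_t [0,0]: t=0:+1/161280 = 1/161280
(3j)²=15/286 [(1 5 6; 1 3 -4)], sign=+1
⇒ 4πI² = 135/143
I = (+1)√(135/143/(4π)) = 0.27409047

0.274090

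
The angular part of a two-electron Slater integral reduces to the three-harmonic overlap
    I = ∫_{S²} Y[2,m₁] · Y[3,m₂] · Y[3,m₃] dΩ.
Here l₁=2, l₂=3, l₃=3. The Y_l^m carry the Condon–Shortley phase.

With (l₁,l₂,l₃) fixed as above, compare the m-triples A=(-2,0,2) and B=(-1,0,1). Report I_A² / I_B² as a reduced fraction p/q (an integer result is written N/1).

10/1

l's match ⇒ only the (l;m) 3-j factors differ between A and B.
A: triangle coeff Δ(2,3,3) = 1/3780; Σ_t [2,2]: t=2:+1/24 = 1/24; (3j)²=1/21 [(2 3 3; -2 0 2)], sign=-1
B: triangle coeff Δ(2,3,3) = 1/3780; Σ_t [1,2]: t=1:−1/8 t=2:+1/12 = -1/24; (3j)²=1/210 [(2 3 3; -1 0 1)], sign=-1
I_A²/I_B² = (1/21)/(1/210) = 10/1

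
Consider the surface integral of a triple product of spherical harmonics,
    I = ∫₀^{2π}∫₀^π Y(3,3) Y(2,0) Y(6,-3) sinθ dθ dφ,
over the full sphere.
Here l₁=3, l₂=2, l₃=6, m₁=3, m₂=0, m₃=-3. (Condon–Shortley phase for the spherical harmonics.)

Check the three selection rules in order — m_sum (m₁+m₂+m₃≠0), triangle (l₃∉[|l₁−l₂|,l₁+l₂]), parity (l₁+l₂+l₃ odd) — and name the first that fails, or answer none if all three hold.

Σmᵢ = 0  ✓
l₃∈[|l₁−l₂|,l₁+l₂]=[1,5], have l₃=6  ✗
Σlᵢ = 11 ⇒ odd

triangle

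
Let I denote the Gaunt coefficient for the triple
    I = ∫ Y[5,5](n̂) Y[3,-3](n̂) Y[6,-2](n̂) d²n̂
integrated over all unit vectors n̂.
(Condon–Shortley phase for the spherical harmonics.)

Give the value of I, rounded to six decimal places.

Rules hold: Σm=0, L=14 even, 2≤6≤8.
N = 11·7·13 = 1001
Δ = 2!·8!·4!/15! = 1/675675
Racah Σ t=0..2: t=0:+1/8640 t=1:−1/2304 t=2:+1/8640 = -7/34560
⇒ 3j(5 3 6; 0 0 0)² = 7/429, sgn -1
Racah Σ t=0..0: t=0:+1/1935360 = 1/1935360
⇒ 3j(5 3 6; 5 -3 -2)² = 1/1001, sgn +1
4πI² = N·(3j₀)²·(3jₘ)² = 7/429
I = -1·√(0.016317/4π) = -0.03603425

-0.036034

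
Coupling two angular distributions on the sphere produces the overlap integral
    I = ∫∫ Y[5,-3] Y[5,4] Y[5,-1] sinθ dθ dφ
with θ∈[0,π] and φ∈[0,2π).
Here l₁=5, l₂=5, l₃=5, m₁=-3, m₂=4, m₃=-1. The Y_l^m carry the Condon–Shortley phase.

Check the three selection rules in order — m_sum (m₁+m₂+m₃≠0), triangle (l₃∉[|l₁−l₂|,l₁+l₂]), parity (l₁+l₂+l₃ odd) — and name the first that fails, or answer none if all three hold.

parity

Σmᵢ = 0  ✓
l₃∈[|l₁−l₂|,l₁+l₂]=[0,10], have l₃=5  ✓
Σlᵢ = 15 ⇒ odd  ✗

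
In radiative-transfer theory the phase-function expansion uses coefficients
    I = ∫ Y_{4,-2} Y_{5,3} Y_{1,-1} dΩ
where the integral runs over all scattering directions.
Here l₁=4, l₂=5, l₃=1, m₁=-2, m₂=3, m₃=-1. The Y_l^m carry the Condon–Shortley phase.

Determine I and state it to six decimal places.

-0.259847

Checks pass: Σm=0; 10 even; l₃=1∈[1,9].
(2·4+1)(2·5+1)(2·1+1) = 297
Δ: 8! 0! 2! / 11! → 1/495
sum: t=4:+1/576 = 1/576
3j²(4 5 1; 0 0 0) = Δ·Π!·Σ² = 5/99  (sign -1)
sum: t=6:+1/2880 = 1/2880
3j²(4 5 1; -2 3 -1) = Δ·Π!·Σ² = 28/495  (sign +1)
combine: 4πI² = 297·5/99·28/495 = 28/33
take √, sign -1: I = -0.25984664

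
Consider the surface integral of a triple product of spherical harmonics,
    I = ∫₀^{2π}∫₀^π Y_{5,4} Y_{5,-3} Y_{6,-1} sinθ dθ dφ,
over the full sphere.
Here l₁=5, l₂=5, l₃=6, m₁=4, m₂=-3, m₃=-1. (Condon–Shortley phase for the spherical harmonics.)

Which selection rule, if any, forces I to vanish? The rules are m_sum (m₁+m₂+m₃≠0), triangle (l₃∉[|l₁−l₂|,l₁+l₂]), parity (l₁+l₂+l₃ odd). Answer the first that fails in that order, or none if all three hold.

azimuthal sum: 4 − 3 − 1 = 0  ✓
0 ≤ 6 ≤ 10 (triangle on l)  ✓
L = 5 + 5 + 6 = 16 (even)  ✓

none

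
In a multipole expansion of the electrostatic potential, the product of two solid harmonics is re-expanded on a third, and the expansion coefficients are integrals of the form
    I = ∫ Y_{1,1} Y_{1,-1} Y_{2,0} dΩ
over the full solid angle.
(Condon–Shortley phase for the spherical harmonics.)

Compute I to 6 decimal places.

0.126157

m-sum 0 ✓  L=4 even ✓  0≤2≤2 ✓
Π(2lᵢ+1) = 3×3×5 = 45
triangle coeff Δ(1,1,2) = 1/30
Σ_t [0,0]: t=0:+1/1 = 1/1
(3j)²=2/15 [(1 1 2; 0 0 0)], sign=+1
Σ_t [0,0]: t=0:+1/4 = 1/4
(3j)²=1/30 [(1 1 2; 1 -1 0)], sign=+1
⇒ 4πI² = 1/5
I = (+1)√(1/5/(4π)) = 0.12615663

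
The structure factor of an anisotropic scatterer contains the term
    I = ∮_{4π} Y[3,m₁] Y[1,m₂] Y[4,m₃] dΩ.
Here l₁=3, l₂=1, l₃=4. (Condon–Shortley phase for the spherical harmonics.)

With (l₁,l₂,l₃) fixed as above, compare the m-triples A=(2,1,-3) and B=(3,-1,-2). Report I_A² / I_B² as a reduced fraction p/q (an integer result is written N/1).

21/1

Same 3,1,4: normalisation and zero-m 3j drop out of the ratio.
A: Δ: 0! 6! 2! / 9! → 1/252; sum: t=0:+1/240 = 1/240; 3j²(3 1 4; 2 1 -3) = Δ·Π!·Σ² = 1/12  (sign -1)
B: Δ: 0! 6! 2! / 9! → 1/252; sum: t=0:+1/1440 = 1/1440; 3j²(3 1 4; 3 -1 -2) = Δ·Π!·Σ² = 1/252  (sign +1)
I_A²/I_B² = (1/12)/(1/252) = 21/1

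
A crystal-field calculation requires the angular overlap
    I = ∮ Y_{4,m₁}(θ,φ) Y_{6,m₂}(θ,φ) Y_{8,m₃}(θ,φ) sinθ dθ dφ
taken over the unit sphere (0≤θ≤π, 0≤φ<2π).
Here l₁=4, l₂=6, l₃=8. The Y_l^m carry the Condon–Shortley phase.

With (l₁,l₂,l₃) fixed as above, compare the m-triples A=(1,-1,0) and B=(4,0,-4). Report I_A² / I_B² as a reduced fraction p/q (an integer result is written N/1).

Same 4,6,8: normalisation and zero-m 3j drop out of the ratio.
A: Δ: 2! 6! 10! / 19! → 1/23279256; sum: t=0:+1/1036800 t=1:−1/829440 t=2:+1/7257600 = -1/9676800; 3j²(4 6 8; 1 -1 0) = Δ·Π!·Σ² = 15/46189  (sign -1)
B: Δ: 2! 6! 10! / 19! → 1/23279256; sum: t=0:+1/24883200 = 1/24883200; 3j²(4 6 8; 4 0 -4) = Δ·Π!·Σ² = 70/4199  (sign +1)
I_A²/I_B² = (15/46189)/(70/4199) = 3/154

3/154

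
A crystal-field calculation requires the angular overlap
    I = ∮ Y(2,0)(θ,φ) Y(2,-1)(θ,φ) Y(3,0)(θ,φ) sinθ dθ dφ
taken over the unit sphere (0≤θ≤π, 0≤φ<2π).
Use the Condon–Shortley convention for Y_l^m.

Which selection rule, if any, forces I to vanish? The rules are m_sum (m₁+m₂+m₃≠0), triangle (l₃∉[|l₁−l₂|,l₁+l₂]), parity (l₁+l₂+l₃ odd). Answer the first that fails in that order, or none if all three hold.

m₁+m₂+m₃ = 0 − 1 + 0 = -1  ✗
triangle: |2−2|=0 ≤ l₃=3 ≤ 2+2=4
parity: l₁+l₂+l₃ = 7 is odd

m_sum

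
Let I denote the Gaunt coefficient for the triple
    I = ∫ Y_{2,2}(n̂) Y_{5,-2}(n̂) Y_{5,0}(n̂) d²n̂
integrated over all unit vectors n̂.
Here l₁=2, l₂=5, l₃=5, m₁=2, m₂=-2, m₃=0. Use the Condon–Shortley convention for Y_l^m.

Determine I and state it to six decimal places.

Checks pass: Σm=0; 12 even; l₃=5∈[3,7].
(2·2+1)(2·5+1)(2·5+1) = 605
Δ: 2! 2! 8! / 13! → 1/38610
sum: t=0:+1/2880 t=1:−1/576 t=2:+1/2880 = -1/960
3j²(2 5 5; 0 0 0) = Δ·Π!·Σ² = 10/429  (sign +1)
sum: t=0:+1/2880 = 1/2880
3j²(2 5 5; 2 -2 0) = Δ·Π!·Σ² = 14/429  (sign -1)
combine: 4πI² = 605·10/429·14/429 = 700/1521
take √, sign -1: I = -0.19137248

-0.191372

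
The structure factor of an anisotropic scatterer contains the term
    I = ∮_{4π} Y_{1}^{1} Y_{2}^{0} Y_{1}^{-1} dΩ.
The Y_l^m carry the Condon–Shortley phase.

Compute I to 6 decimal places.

m-sum 0 ✓  L=4 even ✓  1≤1≤3 ✓
Π(2lᵢ+1) = 3×5×3 = 45
triangle coeff Δ(1,2,1) = 1/30
Σ_t [1,1]: t=1:−1/1 = -1/1
(3j)²=2/15 [(1 2 1; 0 0 0)], sign=+1
Σ_t [0,0]: t=0:+1/4 = 1/4
(3j)²=1/30 [(1 2 1; 1 0 -1)], sign=+1
⇒ 4πI² = 1/5
I = (+1)√(1/5/(4π)) = 0.12615663

0.126157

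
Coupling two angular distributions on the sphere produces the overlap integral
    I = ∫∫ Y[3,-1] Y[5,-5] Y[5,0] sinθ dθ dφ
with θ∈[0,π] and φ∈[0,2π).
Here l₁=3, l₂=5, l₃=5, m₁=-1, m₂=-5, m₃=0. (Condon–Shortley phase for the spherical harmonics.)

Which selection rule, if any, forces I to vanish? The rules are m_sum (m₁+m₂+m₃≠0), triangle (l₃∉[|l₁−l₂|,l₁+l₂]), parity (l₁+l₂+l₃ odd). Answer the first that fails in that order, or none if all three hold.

m_sum

m₁+m₂+m₃ = -1 − 5 + 0 = -6  ✗
triangle: |3−5|=2 ≤ l₃=5 ≤ 3+5=8
parity: l₁+l₂+l₃ = 13 is odd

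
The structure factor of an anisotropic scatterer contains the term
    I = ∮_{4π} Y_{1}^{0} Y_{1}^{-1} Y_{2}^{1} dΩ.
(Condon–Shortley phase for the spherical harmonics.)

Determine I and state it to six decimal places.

-0.218510

Rules hold: Σm=0, L=4 even, 0≤2≤2.
N = 3·3·5 = 45
Δ = 0!·2!·2!/5! = 1/30
Racah Σ t=0..0: t=0:+1/1 = 1/1
⇒ 3j(1 1 2; 0 0 0)² = 2/15, sgn +1
Racah Σ t=0..0: t=0:+1/2 = 1/2
⇒ 3j(1 1 2; 0 -1 1)² = 1/10, sgn -1
4πI² = N·(3j₀)²·(3jₘ)² = 3/5
I = -1·√(0.6/4π) = -0.21850969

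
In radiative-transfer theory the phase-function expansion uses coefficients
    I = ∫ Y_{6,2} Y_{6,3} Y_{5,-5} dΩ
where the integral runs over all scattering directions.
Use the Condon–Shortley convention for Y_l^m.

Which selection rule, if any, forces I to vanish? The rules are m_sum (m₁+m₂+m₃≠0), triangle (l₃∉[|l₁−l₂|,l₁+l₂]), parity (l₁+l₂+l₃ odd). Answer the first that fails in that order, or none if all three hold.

parity

Σmᵢ = 0  ✓
l₃∈[|l₁−l₂|,l₁+l₂]=[0,12], have l₃=5  ✓
Σlᵢ = 17 ⇒ odd  ✗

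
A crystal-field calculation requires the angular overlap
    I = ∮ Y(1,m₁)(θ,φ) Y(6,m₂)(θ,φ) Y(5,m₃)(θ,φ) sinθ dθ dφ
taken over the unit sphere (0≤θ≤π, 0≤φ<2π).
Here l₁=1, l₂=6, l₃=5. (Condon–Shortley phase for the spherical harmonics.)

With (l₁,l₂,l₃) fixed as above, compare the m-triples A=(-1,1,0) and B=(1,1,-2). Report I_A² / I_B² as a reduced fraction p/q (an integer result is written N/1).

21/10

l's match ⇒ only the (l;m) 3-j factors differ between A and B.
A: triangle coeff Δ(1,6,5) = 1/858; Σ_t [2,2]: t=2:+1/28800 = 1/28800; (3j)²=7/286 [(1 6 5; -1 1 0)], sign=-1
B: triangle coeff Δ(1,6,5) = 1/858; Σ_t [0,0]: t=0:+1/60480 = 1/60480; (3j)²=5/429 [(1 6 5; 1 1 -2)], sign=-1
I_A²/I_B² = (7/286)/(5/429) = 21/10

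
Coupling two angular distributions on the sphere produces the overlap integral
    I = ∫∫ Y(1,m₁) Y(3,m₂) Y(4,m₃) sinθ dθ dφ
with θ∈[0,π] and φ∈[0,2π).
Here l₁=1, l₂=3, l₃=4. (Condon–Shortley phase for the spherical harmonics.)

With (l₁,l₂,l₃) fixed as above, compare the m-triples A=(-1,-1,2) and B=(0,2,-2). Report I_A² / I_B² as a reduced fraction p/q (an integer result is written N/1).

5/4

Shared (l₁,l₂,l₃)=(1,3,4): N and (l;000)² cancel in I_A²/I_B².
A: Δ = 0!·2!·6!/9! = 1/252; Racah Σ t=0..0: t=0:+1/96 = 1/96; ⇒ 3j(1 3 4; -1 -1 2)² = 5/84, sgn +1
B: Δ = 0!·2!·6!/9! = 1/252; Racah Σ t=0..0: t=0:+1/120 = 1/120; ⇒ 3j(1 3 4; 0 2 -2)² = 1/21, sgn +1
I_A²/I_B² = (5/84)/(1/21) = 5/4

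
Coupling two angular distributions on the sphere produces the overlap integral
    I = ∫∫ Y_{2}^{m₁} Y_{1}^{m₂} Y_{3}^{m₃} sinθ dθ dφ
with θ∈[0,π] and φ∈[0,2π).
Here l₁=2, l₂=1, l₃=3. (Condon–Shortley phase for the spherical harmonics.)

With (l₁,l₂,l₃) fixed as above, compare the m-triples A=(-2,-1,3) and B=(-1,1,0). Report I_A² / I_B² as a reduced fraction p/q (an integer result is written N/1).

Same 2,1,3: normalisation and zero-m 3j drop out of the ratio.
A: Δ: 0! 4! 2! / 7! → 1/105; sum: t=0:+1/48 = 1/48; 3j²(2 1 3; -2 -1 3) = Δ·Π!·Σ² = 1/7  (sign +1)
B: Δ: 0! 4! 2! / 7! → 1/105; sum: t=0:+1/12 = 1/12; 3j²(2 1 3; -1 1 0) = Δ·Π!·Σ² = 1/35  (sign -1)
I_A²/I_B² = (1/7)/(1/35) = 5/1

5/1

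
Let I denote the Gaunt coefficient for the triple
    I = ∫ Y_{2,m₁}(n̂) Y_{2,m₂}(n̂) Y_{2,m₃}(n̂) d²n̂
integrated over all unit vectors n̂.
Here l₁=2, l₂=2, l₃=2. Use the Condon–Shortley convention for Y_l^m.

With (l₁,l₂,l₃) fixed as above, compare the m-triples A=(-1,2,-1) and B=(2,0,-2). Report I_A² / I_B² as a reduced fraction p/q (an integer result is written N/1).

3/2

Same 2,2,2: normalisation and zero-m 3j drop out of the ratio.
A: Δ: 2! 2! 2! / 7! → 1/630; sum: t=2:+1/4 = 1/4; 3j²(2 2 2; -1 2 -1) = Δ·Π!·Σ² = 3/35  (sign -1)
B: Δ: 2! 2! 2! / 7! → 1/630; sum: t=0:+1/8 = 1/8; 3j²(2 2 2; 2 0 -2) = Δ·Π!·Σ² = 2/35  (sign +1)
I_A²/I_B² = (3/35)/(2/35) = 3/2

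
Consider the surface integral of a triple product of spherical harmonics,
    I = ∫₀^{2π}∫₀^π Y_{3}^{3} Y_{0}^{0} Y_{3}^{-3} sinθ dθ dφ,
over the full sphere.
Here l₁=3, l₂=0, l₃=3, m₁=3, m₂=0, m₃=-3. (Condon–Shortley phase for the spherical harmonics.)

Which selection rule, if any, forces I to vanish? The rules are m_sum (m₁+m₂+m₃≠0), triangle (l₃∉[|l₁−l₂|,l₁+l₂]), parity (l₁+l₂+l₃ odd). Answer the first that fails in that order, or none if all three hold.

none

m₁+m₂+m₃ = 3 + 0 − 3 = 0  ✓
triangle: |3−0|=3 ≤ l₃=3 ≤ 3+0=3  ✓
parity: l₁+l₂+l₃ = 6 is even  ✓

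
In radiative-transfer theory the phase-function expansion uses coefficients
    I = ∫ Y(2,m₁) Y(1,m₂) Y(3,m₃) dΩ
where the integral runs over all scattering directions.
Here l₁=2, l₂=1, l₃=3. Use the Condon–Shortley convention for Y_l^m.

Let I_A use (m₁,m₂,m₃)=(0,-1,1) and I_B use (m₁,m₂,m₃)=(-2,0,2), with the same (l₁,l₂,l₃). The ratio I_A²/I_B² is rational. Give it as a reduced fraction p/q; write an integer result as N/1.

6/5

Same 2,1,3: normalisation and zero-m 3j drop out of the ratio.
A: Δ: 0! 4! 2! / 7! → 1/105; sum: t=0:+1/8 = 1/8; 3j²(2 1 3; 0 -1 1) = Δ·Π!·Σ² = 2/35  (sign +1)
B: Δ: 0! 4! 2! / 7! → 1/105; sum: t=0:+1/24 = 1/24; 3j²(2 1 3; -2 0 2) = Δ·Π!·Σ² = 1/21  (sign -1)
I_A²/I_B² = (2/35)/(1/21) = 6/5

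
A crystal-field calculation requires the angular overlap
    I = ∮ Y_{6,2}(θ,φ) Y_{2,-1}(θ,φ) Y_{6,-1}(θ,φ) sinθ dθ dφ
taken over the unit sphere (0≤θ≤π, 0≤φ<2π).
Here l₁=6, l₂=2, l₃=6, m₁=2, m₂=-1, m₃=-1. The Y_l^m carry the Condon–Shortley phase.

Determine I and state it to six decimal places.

0.088837

Checks pass: Σm=0; 14 even; l₃=6∈[4,8].
(2·6+1)(2·2+1)(2·6+1) = 845
Δ: 2! 10! 2! / 15! → 1/90090
sum: t=0:+1/69120 t=1:−1/14400 t=2:+1/69120 = -7/172800
3j²(6 2 6; 0 0 0) = Δ·Π!·Σ² = 14/715  (sign -1)
sum: t=0:+1/34560 t=1:−1/60480 = 1/80640
3j²(6 2 6; 2 -1 -1) = Δ·Π!·Σ² = 6/1001  (sign -1)
combine: 4πI² = 845·14/715·6/1001 = 12/121
take √, sign +1: I = 0.08883682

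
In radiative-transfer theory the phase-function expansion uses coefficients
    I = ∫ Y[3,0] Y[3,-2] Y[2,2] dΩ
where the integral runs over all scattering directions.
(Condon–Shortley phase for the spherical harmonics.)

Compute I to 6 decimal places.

Checks pass: Σm=0; 8 even; l₃=2∈[0,6].
(2·3+1)(2·3+1)(2·2+1) = 245
Δ: 4! 2! 2! / 9! → 1/3780
sum: t=1:−1/24 t=2:+1/4 t=3:−1/24 = 1/6
3j²(3 3 2; 0 0 0) = Δ·Π!·Σ² = 4/105  (sign +1)
sum: t=1:−1/24 = -1/24
3j²(3 3 2; 0 -2 2) = Δ·Π!·Σ² = 1/21  (sign -1)
combine: 4πI² = 245·4/105·1/21 = 4/9
take √, sign -1: I = -0.18806319

-0.188063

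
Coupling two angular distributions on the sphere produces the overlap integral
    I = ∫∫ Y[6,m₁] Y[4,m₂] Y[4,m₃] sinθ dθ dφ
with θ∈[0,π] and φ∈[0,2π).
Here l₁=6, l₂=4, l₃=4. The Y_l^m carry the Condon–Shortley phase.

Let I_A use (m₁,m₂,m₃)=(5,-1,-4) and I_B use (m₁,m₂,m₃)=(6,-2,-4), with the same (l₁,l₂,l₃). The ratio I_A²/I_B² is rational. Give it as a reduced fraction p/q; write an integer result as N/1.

3/2

l's match ⇒ only the (l;m) 3-j factors differ between A and B.
A: triangle coeff Δ(6,4,4) = 1/1261260; Σ_t [1,1]: t=1:−1/172800 = -1/172800; (3j)²=2/65 [(6 4 4; 5 -1 -4)], sign=-1
B: triangle coeff Δ(6,4,4) = 1/1261260; Σ_t [0,0]: t=0:+1/1036800 = 1/1036800; (3j)²=4/195 [(6 4 4; 6 -2 -4)], sign=+1
I_A²/I_B² = (2/65)/(4/195) = 3/2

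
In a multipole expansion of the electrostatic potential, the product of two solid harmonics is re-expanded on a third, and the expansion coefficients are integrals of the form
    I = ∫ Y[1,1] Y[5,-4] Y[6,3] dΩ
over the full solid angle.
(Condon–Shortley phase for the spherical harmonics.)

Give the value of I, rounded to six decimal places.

-0.070770

Checks pass: Σm=0; 12 even; l₃=6∈[4,6].
(2·1+1)(2·5+1)(2·6+1) = 429
Δ: 0! 2! 10! / 13! → 1/858
sum: t=0:+1/14400 = 1/14400
3j²(1 5 6; 0 0 0) = Δ·Π!·Σ² = 6/143  (sign +1)
sum: t=0:+1/725760 = 1/725760
3j²(1 5 6; 1 -4 3) = Δ·Π!·Σ² = 1/286  (sign -1)
combine: 4πI² = 429·6/143·1/286 = 9/143
take √, sign -1: I = -0.07076985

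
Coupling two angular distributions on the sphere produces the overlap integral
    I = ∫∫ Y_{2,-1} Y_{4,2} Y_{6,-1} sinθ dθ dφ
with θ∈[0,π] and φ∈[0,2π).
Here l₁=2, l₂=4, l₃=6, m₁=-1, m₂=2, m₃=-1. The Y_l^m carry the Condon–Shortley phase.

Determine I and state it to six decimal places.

-0.133065

Checks pass: Σm=0; 12 even; l₃=6∈[2,6].
(2·2+1)(2·4+1)(2·6+1) = 585
Δ: 0! 4! 8! / 13! → 1/6435
sum: t=0:+1/2304 = 1/2304
3j²(2 4 6; 0 0 0) = Δ·Π!·Σ² = 5/143  (sign +1)
sum: t=0:+1/8640 = 1/8640
3j²(2 4 6; -1 2 -1) = Δ·Π!·Σ² = 14/1287  (sign -1)
combine: 4πI² = 585·5/143·14/1287 = 350/1573
take √, sign -1: I = -0.13306527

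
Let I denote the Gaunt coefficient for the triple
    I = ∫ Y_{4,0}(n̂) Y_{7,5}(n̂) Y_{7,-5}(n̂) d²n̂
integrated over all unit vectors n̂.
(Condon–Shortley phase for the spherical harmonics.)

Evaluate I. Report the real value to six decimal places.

m-sum 0 ✓  L=18 even ✓  3≤7≤11 ✓
Π(2lᵢ+1) = 9×15×15 = 2025
triangle coeff Δ(4,7,7) = 1/58198140
Σ_t [0,4]: t=0:+1/17418240 t=1:−1/622080 t=2:+1/230400 t=3:−1/622080 t=4:+1/17418240 = 1/806400
(3j)²=2268/230945 [(4 7 7; 0 0 0)], sign=-1
Σ_t [2,4]: t=2:+1/58060800 t=3:−1/13063680 t=4:+1/46448640 = -79/2090188800
(3j)²=68651/5290740 [(4 7 7; 0 5 -5)], sign=-1
⇒ 4πI² = 4549689/17631601
I = (+1)√(4549689/17631601/(4π)) = 0.14329797

0.143298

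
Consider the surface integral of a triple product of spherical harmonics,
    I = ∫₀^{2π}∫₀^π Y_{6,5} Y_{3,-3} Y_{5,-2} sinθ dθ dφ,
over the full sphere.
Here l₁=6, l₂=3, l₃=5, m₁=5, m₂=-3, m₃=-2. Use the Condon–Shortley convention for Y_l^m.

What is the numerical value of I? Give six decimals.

Rules hold: Σm=0, L=14 even, 3≤5≤9.
N = 13·7·11 = 1001
Δ = 4!·8!·2!/15! = 1/675675
Racah Σ t=1..3: t=1:−1/8640 t=2:+1/2304 t=3:−1/8640 = 7/34560
⇒ 3j(6 3 5; 0 0 0)² = 7/429, sgn -1
Racah Σ t=0..0: t=0:+1/241920 = 1/241920
⇒ 3j(6 3 5; 5 -3 -2)² = 2/91, sgn -1
4πI² = N·(3j₀)²·(3jₘ)² = 14/39
I = +1·√(0.358974/4π) = 0.16901560

0.169016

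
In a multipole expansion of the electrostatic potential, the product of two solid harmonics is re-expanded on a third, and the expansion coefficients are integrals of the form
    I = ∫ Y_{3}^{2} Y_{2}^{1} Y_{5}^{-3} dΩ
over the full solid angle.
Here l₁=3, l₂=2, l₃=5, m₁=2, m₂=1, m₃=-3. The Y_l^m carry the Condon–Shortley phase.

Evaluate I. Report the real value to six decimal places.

m-sum 0 ✓  L=10 even ✓  1≤5≤5 ✓
Π(2lᵢ+1) = 7×5×11 = 385
triangle coeff Δ(3,2,5) = 1/2310
Σ_t [0,0]: t=0:+1/144 = 1/144
(3j)²=10/231 [(3 2 5; 0 0 0)], sign=-1
Σ_t [0,0]: t=0:+1/720 = 1/720
(3j)²=8/165 [(3 2 5; 2 1 -3)], sign=+1
⇒ 4πI² = 80/99
I = (-1)√(80/99/(4π)) = -0.25358436

-0.253584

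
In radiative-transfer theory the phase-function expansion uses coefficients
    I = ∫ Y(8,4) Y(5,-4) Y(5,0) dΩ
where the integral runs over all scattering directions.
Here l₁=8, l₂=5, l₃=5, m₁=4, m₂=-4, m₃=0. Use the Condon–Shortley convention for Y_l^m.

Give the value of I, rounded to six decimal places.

Rules hold: Σm=0, L=18 even, 3≤5≤13.
N = 17·11·11 = 2057
Δ = 8!·8!·2!/19! = 1/37413090
Racah Σ t=3..5: t=3:−1/1036800 t=4:+1/331776 t=5:−1/1036800 = 1/921600
⇒ 3j(8 5 5; 0 0 0)² = 490/46189, sgn -1
Racah Σ t=0..1: t=0:+1/23224320 t=1:−1/7257600 = -11/116121600
⇒ 3j(8 5 5; 4 -4 0)² = 121/8398, sgn +1
4πI² = N·(3j₀)²·(3jₘ)² = 326095/1037153
I = -1·√(0.314414/4π) = -0.15817787

-0.158178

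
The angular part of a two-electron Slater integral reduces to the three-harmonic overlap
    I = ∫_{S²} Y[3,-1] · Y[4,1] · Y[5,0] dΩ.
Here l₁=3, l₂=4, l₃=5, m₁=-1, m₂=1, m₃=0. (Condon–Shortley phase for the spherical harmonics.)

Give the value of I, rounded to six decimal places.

-0.009577

m-sum 0 ✓  L=12 even ✓  1≤5≤7 ✓
Π(2lᵢ+1) = 7×9×11 = 693
triangle coeff Δ(3,4,5) = 1/180180
Σ_t [0,2]: t=0:+1/576 t=1:−1/144 t=2:+1/576 = -1/288
(3j)²=20/1001 [(3 4 5; 0 0 0)], sign=+1
Σ_t [0,2]: t=0:+1/5760 t=1:−1/288 t=2:+1/288 = 1/5760
(3j)²=1/12012 [(3 4 5; -1 1 0)], sign=-1
⇒ 4πI² = 15/13013
I = (-1)√(15/13013/(4π)) = -0.00957750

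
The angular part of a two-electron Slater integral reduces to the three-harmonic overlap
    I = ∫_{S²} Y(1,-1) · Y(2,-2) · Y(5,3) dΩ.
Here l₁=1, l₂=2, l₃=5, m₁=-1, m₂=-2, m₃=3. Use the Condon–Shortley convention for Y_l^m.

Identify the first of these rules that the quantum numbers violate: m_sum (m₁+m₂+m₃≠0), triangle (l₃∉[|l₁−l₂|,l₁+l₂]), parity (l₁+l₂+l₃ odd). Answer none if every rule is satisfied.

Σmᵢ = 0  ✓
l₃∈[|l₁−l₂|,l₁+l₂]=[1,3], have l₃=5  ✗
Σlᵢ = 8 ⇒ even

triangle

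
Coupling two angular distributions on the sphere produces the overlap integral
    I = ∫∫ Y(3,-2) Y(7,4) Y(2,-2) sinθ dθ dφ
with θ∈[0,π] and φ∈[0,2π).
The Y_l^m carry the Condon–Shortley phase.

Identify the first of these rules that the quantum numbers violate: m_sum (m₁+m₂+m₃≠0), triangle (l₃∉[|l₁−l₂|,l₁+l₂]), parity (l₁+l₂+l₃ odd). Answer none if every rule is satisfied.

m₁+m₂+m₃ = -2 + 4 − 2 = 0  ✓
triangle: |3−7|=4 ≤ l₃=2 ≤ 3+7=10  ✗
parity: l₁+l₂+l₃ = 12 is even

triangle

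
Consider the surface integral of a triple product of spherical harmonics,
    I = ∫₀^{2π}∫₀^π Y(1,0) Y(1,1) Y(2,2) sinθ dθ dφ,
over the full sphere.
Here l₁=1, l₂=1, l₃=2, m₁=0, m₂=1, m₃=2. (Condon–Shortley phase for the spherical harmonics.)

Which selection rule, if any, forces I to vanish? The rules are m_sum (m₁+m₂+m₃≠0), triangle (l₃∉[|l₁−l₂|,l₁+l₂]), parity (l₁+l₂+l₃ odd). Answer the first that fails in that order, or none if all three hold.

m_sum

Σmᵢ = 3  ✗
l₃∈[|l₁−l₂|,l₁+l₂]=[0,2], have l₃=2
Σlᵢ = 4 ⇒ even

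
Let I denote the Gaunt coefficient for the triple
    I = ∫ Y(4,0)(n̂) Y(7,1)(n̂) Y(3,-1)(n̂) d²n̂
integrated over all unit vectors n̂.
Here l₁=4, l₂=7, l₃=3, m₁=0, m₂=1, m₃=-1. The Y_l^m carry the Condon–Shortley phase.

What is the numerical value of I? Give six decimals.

-0.218337

m-sum 0 ✓  L=14 even ✓  3≤3≤11 ✓
Π(2lᵢ+1) = 9×15×7 = 945
triangle coeff Δ(4,7,3) = 1/45045
Σ_t [4,4]: t=4:+1/20736 = 1/20736
(3j)²=35/1287 [(4 7 3; 0 0 0)], sign=-1
Σ_t [4,4]: t=4:+1/27648 = 1/27648
(3j)²=10/429 [(4 7 3; 0 1 -1)], sign=+1
⇒ 4πI² = 12250/20449
I = (-1)√(12250/20449/(4π)) = -0.21833687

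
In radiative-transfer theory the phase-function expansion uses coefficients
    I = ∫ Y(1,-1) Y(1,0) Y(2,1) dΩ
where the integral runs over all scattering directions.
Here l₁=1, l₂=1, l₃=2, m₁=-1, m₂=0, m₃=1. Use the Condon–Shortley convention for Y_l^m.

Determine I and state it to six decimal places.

Rules hold: Σm=0, L=4 even, 0≤2≤2.
N = 3·3·5 = 45
Δ = 0!·2!·2!/5! = 1/30
Racah Σ t=0..0: t=0:+1/1 = 1/1
⇒ 3j(1 1 2; 0 0 0)² = 2/15, sgn +1
Racah Σ t=0..0: t=0:+1/2 = 1/2
⇒ 3j(1 1 2; -1 0 1)² = 1/10, sgn -1
4πI² = N·(3j₀)²·(3jₘ)² = 3/5
I = -1·√(0.6/4π) = -0.21850969

-0.218510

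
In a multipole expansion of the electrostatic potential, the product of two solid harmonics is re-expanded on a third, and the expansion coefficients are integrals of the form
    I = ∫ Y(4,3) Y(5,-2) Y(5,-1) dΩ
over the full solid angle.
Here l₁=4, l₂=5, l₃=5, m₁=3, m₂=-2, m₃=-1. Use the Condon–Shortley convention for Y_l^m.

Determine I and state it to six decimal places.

m-sum 0 ✓  L=14 even ✓  1≤5≤9 ✓
Π(2lᵢ+1) = 9×11×11 = 1089
triangle coeff Δ(4,5,5) = 1/3153150
Σ_t [0,4]: t=0:+1/69120 t=1:−1/1728 t=2:+1/576 t=3:−1/1728 t=4:+1/69120 = 7/11520
(3j)²=2/143 [(4 5 5; 0 0 0)], sign=-1
Σ_t [0,1]: t=0:+1/5184 t=1:−1/6912 = 1/20736
(3j)²=5/2574 [(4 5 5; 3 -2 -1)], sign=+1
⇒ 4πI² = 5/169
I = (-1)√(5/169/(4π)) = -0.04852178

-0.048522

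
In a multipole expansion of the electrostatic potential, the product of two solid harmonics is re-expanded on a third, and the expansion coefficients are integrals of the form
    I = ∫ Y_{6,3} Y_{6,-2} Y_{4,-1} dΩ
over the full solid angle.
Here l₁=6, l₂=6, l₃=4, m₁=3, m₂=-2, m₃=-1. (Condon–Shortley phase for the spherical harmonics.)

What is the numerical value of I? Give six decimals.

m-sum 0 ✓  L=16 even ✓  0≤4≤12 ✓
Π(2lᵢ+1) = 13×13×9 = 1521
triangle coeff Δ(6,6,4) = 1/15315300
Σ_t [2,6]: t=2:+1/829440 t=3:−1/25920 t=4:+1/9216 t=5:−1/25920 t=6:+1/829440 = 7/207360
(3j)²=28/2431 [(6 6 4; 0 0 0)], sign=+1
Σ_t [0,3]: t=0:+1/5806080 t=1:−1/120960 t=2:+1/34560 t=3:−1/103680 = 13/1161216
(3j)²=65/5236 [(6 6 4; 3 -2 -1)], sign=-1
⇒ 4πI² = 7605/34969
I = (-1)√(7605/34969/(4π)) = -0.13155370

-0.131554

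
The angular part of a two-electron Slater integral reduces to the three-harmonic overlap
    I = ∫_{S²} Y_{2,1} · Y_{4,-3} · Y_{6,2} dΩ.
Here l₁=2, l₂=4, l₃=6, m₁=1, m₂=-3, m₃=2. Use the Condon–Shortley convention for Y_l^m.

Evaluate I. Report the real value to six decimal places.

0.089969

m-sum 0 ✓  L=12 even ✓  2≤6≤6 ✓
Π(2lᵢ+1) = 5×9×13 = 585
triangle coeff Δ(2,4,6) = 1/6435
Σ_t [0,0]: t=0:+1/2304 = 1/2304
(3j)²=5/143 [(2 4 6; 0 0 0)], sign=+1
Σ_t [0,0]: t=0:+1/30240 = 1/30240
(3j)²=32/6435 [(2 4 6; 1 -3 2)], sign=+1
⇒ 4πI² = 160/1573
I = (+1)√(160/1573/(4π)) = 0.08996855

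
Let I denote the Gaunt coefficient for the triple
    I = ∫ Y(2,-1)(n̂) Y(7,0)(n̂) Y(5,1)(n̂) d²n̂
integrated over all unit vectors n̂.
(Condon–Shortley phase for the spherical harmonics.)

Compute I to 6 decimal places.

Rules hold: Σm=0, L=14 even, 5≤5≤9.
N = 5·15·11 = 825
Δ = 4!·0!·10!/15! = 1/15015
Racah Σ t=2..2: t=2:+1/57600 = 1/57600
⇒ 3j(2 7 5; 0 0 0)² = 21/715, sgn -1
Racah Σ t=3..3: t=3:−1/103680 = -1/103680
⇒ 3j(2 7 5; -1 0 1)² = 7/429, sgn -1
4πI² = N·(3j₀)²·(3jₘ)² = 735/1859
I = +1·√(0.395374/4π) = 0.17737771

0.177378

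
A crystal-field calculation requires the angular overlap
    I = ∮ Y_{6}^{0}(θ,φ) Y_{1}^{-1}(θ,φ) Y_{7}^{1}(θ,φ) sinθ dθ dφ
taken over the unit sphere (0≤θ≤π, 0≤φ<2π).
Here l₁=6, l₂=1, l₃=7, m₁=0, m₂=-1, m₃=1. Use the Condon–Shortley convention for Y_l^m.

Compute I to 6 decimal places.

-0.185147

Rules hold: Σm=0, L=14 even, 5≤7≤7.
N = 13·3·15 = 585
Δ = 0!·12!·2!/15! = 1/1365
Racah Σ t=0..0: t=0:+1/518400 = 1/518400
⇒ 3j(6 1 7; 0 0 0)² = 7/195, sgn -1
Racah Σ t=0..0: t=0:+1/1036800 = 1/1036800
⇒ 3j(6 1 7; 0 -1 1)² = 4/195, sgn +1
4πI² = N·(3j₀)²·(3jₘ)² = 28/65
I = -1·√(0.430769/4π) = -0.18514731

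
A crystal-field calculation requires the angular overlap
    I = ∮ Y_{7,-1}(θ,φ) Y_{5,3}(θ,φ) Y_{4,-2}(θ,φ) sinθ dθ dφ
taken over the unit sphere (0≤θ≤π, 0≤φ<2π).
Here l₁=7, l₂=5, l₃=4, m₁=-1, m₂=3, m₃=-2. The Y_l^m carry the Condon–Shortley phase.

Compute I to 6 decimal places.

0.161478

Checks pass: Σm=0; 16 even; l₃=4∈[2,12].
(2·7+1)(2·5+1)(2·4+1) = 1485
Δ: 8! 6! 2! / 17! → 1/6126120
sum: t=3:−1/69120 t=4:+1/20736 t=5:−1/69120 = 1/51840
3j²(7 5 4; 0 0 0) = Δ·Π!·Σ² = 280/21879  (sign +1)
sum: t=6:+1/138240 t=7:−1/604800 t=8:+1/58060800 = 13/2322432
3j²(7 5 4; -1 3 -2) = Δ·Π!·Σ² = 1625/94248  (sign +1)
combine: 4πI² = 1485·280/21879·1625/94248 = 3125/9537
take √, sign +1: I = 0.16147831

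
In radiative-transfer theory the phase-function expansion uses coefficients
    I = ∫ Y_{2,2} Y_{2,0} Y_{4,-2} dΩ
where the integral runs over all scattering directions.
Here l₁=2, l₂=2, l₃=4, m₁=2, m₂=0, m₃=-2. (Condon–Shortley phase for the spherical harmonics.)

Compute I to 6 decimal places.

m-sum 0 ✓  L=8 even ✓  0≤4≤4 ✓
Π(2lᵢ+1) = 5×5×9 = 225
triangle coeff Δ(2,2,4) = 1/630
Σ_t [0,0]: t=0:+1/16 = 1/16
(3j)²=2/35 [(2 2 4; 0 0 0)], sign=+1
Σ_t [0,0]: t=0:+1/96 = 1/96
(3j)²=1/42 [(2 2 4; 2 0 -2)], sign=+1
⇒ 4πI² = 15/49
I = (+1)√(15/49/(4π)) = 0.15607835

0.156078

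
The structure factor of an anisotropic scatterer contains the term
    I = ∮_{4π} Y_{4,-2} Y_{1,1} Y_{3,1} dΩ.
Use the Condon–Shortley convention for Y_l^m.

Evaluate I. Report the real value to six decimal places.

0.238414

m-sum 0 ✓  L=8 even ✓  3≤3≤5 ✓
Π(2lᵢ+1) = 9×3×7 = 189
triangle coeff Δ(4,1,3) = 1/252
Σ_t [1,1]: t=1:−1/36 = -1/36
(3j)²=4/63 [(4 1 3; 0 0 0)], sign=+1
Σ_t [2,2]: t=2:+1/96 = 1/96
(3j)²=5/84 [(4 1 3; -2 1 1)], sign=+1
⇒ 4πI² = 5/7
I = (+1)√(5/7/(4π)) = 0.23841361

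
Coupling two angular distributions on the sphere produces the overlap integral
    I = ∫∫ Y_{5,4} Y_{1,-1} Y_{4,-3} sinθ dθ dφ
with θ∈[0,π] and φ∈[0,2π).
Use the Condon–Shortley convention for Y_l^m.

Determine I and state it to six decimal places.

0.294638

Rules hold: Σm=0, L=10 even, 4≤4≤6.
N = 11·3·9 = 297
Δ = 2!·8!·0!/11! = 1/495
Racah Σ t=1..1: t=1:−1/576 = -1/576
⇒ 3j(5 1 4; 0 0 0)² = 5/99, sgn -1
Racah Σ t=0..0: t=0:+1/10080 = 1/10080
⇒ 3j(5 1 4; 4 -1 -3)² = 4/55, sgn -1
4πI² = N·(3j₀)²·(3jₘ)² = 12/11
I = +1·√(1.09091/4π) = 0.29463840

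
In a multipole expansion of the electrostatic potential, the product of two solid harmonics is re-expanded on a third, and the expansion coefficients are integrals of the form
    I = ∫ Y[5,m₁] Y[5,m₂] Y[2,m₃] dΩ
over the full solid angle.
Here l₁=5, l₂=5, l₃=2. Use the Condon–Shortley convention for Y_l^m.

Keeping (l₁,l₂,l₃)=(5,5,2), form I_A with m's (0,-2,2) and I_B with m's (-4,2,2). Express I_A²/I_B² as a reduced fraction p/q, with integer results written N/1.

35/18

Same 5,5,2: normalisation and zero-m 3j drop out of the ratio.
A: Δ: 8! 2! 2! / 13! → 1/38610; sum: t=3:−1/2880 = -1/2880; 3j²(5 5 2; 0 -2 2) = Δ·Π!·Σ² = 14/429  (sign -1)
B: Δ: 8! 2! 2! / 13! → 1/38610; sum: t=7:−1/20160 = -1/20160; 3j²(5 5 2; -4 2 2) = Δ·Π!·Σ² = 12/715  (sign -1)
I_A²/I_B² = (14/429)/(12/715) = 35/18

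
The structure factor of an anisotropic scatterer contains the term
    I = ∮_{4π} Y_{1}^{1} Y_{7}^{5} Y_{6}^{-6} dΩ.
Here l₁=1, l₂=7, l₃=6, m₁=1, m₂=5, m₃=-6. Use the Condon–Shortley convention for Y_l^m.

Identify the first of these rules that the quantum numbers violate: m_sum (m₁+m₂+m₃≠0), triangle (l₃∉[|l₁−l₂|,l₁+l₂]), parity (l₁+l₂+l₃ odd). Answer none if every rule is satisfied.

azimuthal sum: 1 + 5 − 6 = 0  ✓
6 ≤ 6 ≤ 8 (triangle on l)  ✓
L = 1 + 7 + 6 = 14 (even)  ✓

none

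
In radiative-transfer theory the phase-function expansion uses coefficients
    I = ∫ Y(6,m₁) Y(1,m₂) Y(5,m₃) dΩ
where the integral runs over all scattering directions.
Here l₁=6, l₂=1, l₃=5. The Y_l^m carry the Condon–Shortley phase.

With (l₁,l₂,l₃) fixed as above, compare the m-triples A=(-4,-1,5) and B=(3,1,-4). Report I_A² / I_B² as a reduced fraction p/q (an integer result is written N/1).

l's match ⇒ only the (l;m) 3-j factors differ between A and B.
A: triangle coeff Δ(6,1,5) = 1/858; Σ_t [0,0]: t=0:+1/7257600 = 1/7257600; (3j)²=1/858 [(6 1 5; -4 -1 5)], sign=+1
B: triangle coeff Δ(6,1,5) = 1/858; Σ_t [2,2]: t=2:+1/725760 = 1/725760; (3j)²=1/286 [(6 1 5; 3 1 -4)], sign=-1
I_A²/I_B² = (1/858)/(1/286) = 1/3

1/3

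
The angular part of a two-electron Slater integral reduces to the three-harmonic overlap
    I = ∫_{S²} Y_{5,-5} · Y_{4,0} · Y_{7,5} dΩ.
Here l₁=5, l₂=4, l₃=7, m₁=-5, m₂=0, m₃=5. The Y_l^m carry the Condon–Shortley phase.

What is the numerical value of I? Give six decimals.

Rules hold: Σm=0, L=16 even, 1≤7≤9.
N = 11·9·15 = 1485
Δ = 2!·8!·6!/17! = 1/6126120
Racah Σ t=0..2: t=0:+1/69120 t=1:−1/20736 t=2:+1/69120 = -1/51840
⇒ 3j(5 4 7; 0 0 0)² = 280/21879, sgn +1
Racah Σ t=2..2: t=2:+1/3870720 = 1/3870720
⇒ 3j(5 4 7; -5 0 5)² = 135/6188, sgn +1
4πI² = N·(3j₀)²·(3jₘ)² = 20250/48841
I = +1·√(0.414611/4π) = 0.18164160

0.181642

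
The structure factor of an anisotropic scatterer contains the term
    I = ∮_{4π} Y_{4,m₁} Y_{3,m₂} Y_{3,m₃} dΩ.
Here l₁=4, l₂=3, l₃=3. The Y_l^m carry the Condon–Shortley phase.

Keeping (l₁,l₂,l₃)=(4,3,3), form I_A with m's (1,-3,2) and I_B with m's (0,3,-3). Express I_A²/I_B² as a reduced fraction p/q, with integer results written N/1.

10/3

Same 4,3,3: normalisation and zero-m 3j drop out of the ratio.
A: Δ: 4! 4! 2! / 11! → 1/34650; sum: t=0:+1/288 = 1/288; 3j²(4 3 3; 1 -3 2) = Δ·Π!·Σ² = 5/231  (sign -1)
B: Δ: 4! 4! 2! / 11! → 1/34650; sum: t=4:+1/1152 = 1/1152; 3j²(4 3 3; 0 3 -3) = Δ·Π!·Σ² = 1/154  (sign +1)
I_A²/I_B² = (5/231)/(1/154) = 10/3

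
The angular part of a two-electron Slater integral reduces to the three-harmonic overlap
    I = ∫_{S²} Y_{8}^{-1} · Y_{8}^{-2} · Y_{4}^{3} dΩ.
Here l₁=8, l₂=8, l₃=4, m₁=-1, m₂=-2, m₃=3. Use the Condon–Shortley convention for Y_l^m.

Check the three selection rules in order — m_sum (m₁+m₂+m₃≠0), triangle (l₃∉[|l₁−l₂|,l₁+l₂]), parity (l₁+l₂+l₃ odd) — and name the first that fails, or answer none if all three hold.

m₁+m₂+m₃ = -1 − 2 + 3 = 0  ✓
triangle: |8−8|=0 ≤ l₃=4 ≤ 8+8=16  ✓
parity: l₁+l₂+l₃ = 20 is even  ✓

none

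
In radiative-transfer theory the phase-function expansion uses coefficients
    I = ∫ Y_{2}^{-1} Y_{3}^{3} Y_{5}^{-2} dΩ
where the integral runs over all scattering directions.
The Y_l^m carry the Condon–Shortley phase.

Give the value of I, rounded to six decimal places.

0.063396

m-sum 0 ✓  L=10 even ✓  1≤5≤5 ✓
Π(2lᵢ+1) = 5×7×11 = 385
triangle coeff Δ(2,3,5) = 1/2310
Σ_t [0,0]: t=0:+1/144 = 1/144
(3j)²=10/231 [(2 3 5; 0 0 0)], sign=-1
Σ_t [0,0]: t=0:+1/4320 = 1/4320
(3j)²=1/330 [(2 3 5; -1 3 -2)], sign=-1
⇒ 4πI² = 5/99
I = (+1)√(5/99/(4π)) = 0.06339609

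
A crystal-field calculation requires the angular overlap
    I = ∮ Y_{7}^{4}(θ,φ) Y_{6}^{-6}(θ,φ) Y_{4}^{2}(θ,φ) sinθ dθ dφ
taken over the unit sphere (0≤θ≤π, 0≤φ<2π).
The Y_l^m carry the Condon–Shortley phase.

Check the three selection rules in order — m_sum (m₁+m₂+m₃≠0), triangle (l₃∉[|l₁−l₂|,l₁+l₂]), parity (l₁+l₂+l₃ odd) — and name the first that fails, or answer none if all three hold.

parity

Σmᵢ = 0  ✓
l₃∈[|l₁−l₂|,l₁+l₂]=[1,13], have l₃=4  ✓
Σlᵢ = 17 ⇒ odd  ✗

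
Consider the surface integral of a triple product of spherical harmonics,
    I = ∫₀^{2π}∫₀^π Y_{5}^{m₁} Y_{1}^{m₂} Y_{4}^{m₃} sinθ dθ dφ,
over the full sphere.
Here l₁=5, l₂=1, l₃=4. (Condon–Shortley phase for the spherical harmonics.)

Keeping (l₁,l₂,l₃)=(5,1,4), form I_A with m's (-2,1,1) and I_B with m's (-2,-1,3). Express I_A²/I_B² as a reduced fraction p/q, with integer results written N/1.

7/1

Shared (l₁,l₂,l₃)=(5,1,4): N and (l;000)² cancel in I_A²/I_B².
A: Δ = 2!·8!·0!/11! = 1/495; Racah Σ t=2..2: t=2:+1/1440 = 1/1440; ⇒ 3j(5 1 4; -2 1 1)² = 7/165, sgn -1
B: Δ = 2!·8!·0!/11! = 1/495; Racah Σ t=0..0: t=0:+1/10080 = 1/10080; ⇒ 3j(5 1 4; -2 -1 3)² = 1/165, sgn -1
I_A²/I_B² = (7/165)/(1/165) = 7/1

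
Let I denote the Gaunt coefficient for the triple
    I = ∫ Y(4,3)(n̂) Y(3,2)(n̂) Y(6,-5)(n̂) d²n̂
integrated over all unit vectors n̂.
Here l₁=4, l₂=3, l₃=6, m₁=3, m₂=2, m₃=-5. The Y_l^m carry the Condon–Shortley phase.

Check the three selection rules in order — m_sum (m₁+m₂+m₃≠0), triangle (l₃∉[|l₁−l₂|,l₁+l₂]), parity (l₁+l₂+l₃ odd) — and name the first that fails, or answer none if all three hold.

parity

m₁+m₂+m₃ = 3 + 2 − 5 = 0  ✓
triangle: |4−3|=1 ≤ l₃=6 ≤ 4+3=7  ✓
parity: l₁+l₂+l₃ = 13 is odd  ✗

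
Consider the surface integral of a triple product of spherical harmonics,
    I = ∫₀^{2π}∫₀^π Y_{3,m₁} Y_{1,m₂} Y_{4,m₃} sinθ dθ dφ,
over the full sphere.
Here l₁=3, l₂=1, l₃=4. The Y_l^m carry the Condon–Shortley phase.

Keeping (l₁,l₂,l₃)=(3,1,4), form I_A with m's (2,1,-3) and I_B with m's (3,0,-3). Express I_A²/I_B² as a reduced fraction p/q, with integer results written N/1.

Shared (l₁,l₂,l₃)=(3,1,4): N and (l;000)² cancel in I_A²/I_B².
A: Δ = 0!·6!·2!/9! = 1/252; Racah Σ t=0..0: t=0:+1/240 = 1/240; ⇒ 3j(3 1 4; 2 1 -3)² = 1/12, sgn -1
B: Δ = 0!·6!·2!/9! = 1/252; Racah Σ t=0..0: t=0:+1/720 = 1/720; ⇒ 3j(3 1 4; 3 0 -3)² = 1/36, sgn -1
I_A²/I_B² = (1/12)/(1/36) = 3/1

3/1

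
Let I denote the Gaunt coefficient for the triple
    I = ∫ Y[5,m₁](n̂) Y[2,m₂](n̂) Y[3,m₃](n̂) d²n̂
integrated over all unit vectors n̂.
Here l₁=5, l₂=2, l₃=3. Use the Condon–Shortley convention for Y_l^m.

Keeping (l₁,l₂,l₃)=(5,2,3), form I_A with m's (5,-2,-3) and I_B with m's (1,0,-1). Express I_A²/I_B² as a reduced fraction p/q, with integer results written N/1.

Shared (l₁,l₂,l₃)=(5,2,3): N and (l;000)² cancel in I_A²/I_B².
A: Δ = 4!·6!·0!/11! = 1/2310; Racah Σ t=0..0: t=0:+1/17280 = 1/17280; ⇒ 3j(5 2 3; 5 -2 -3)² = 1/11, sgn +1
B: Δ = 4!·6!·0!/11! = 1/2310; Racah Σ t=2..2: t=2:+1/192 = 1/192; ⇒ 3j(5 2 3; 1 0 -1)² = 3/77, sgn +1
I_A²/I_B² = (1/11)/(3/77) = 7/3

7/3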